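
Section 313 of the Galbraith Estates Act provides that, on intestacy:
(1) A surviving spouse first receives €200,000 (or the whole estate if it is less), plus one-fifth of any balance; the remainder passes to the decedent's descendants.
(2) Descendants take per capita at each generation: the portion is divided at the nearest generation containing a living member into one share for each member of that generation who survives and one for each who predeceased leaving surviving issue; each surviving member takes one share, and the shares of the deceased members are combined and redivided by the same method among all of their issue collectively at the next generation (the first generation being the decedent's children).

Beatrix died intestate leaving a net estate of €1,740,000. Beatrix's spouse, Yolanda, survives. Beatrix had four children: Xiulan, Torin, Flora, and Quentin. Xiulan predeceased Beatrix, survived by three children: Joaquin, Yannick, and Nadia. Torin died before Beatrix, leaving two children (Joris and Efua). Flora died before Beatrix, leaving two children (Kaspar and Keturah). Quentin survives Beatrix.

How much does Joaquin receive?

Joaquin receives €132,000.

Yolanda first takes €200,000, leaving a balance of €1,540,000. Yolanda then takes one-fifth of the balance (€308,000), for a total of €508,000. The remaining €1,232,000 passes to the descendants.
The descendants' portion (€1,232,000) is divided at the children's generation into 4 shares of €308,000. Quentin takes €308,000. The 3 shares of the deceased (Xiulan, Torin, and Flora) are combined into a pool of €924,000.
That pool (€924,000) is divided at the grandchildren's generation equally among Joaquin, Yannick, Nadia, Joris, Efua, Kaspar, and Keturah: €132,000 each.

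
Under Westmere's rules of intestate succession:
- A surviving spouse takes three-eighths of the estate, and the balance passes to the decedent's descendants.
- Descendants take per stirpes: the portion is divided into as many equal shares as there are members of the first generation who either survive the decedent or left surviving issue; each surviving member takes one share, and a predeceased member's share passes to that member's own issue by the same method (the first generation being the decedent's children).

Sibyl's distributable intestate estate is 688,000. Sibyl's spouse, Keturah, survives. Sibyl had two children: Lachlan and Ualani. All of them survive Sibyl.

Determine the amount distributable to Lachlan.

Lachlan receives 215,000.

Keturah takes three-eighths of 688,000 = 258,000. The remaining 430,000 passes to the descendants.
The descendants' portion (430,000) is divided into 2 shares of 215,000: Lachlan and Ualani each take 215,000.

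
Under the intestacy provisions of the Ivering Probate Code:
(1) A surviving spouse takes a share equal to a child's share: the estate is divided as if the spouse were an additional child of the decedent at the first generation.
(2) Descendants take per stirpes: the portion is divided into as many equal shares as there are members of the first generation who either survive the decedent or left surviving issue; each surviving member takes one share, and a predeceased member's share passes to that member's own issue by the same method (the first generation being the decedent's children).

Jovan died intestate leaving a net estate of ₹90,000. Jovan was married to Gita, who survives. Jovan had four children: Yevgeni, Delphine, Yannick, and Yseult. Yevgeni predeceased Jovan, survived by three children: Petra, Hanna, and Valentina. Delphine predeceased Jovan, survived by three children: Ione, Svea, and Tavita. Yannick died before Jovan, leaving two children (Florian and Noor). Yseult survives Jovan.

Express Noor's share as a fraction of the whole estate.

Noor receives 1/10 of the estate.

The spouse counts as an additional share at the children's level, so there are 5 primary shares of ₹18,000. Gita takes one such share (₹18,000).
The children's combined portion (₹72,000) is divided into 4 shares of ₹18,000: Yseult takes ₹18,000; Yevgeni's ₹18,000 share passes to Yevgeni's issue; Delphine's ₹18,000 share passes to Delphine's issue; Yannick's ₹18,000 share passes to Yannick's issue.
Yevgeni's share (₹18,000) is divided into 3 shares of ₹6,000: Petra, Hanna, and Valentina each take ₹6,000.
Delphine's share (₹18,000) is divided into 3 shares of ₹6,000: Ione, Svea, and Tavita each take ₹6,000.
Yannick's share (₹18,000) is divided into 2 shares of ₹9,000: Florian and Noor each take ₹9,000.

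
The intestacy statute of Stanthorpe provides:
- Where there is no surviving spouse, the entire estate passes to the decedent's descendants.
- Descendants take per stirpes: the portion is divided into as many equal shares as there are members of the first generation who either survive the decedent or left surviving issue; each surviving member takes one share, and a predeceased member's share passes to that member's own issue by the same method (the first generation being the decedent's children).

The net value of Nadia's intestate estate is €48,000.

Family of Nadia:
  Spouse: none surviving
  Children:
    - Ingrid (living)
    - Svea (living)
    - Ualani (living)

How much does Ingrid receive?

Ingrid receives €16,000.

The entire €48,000 passes to the descendants.
That amount (€48,000) is divided into 3 shares of €16,000: Ingrid, Svea, and Ualani each take €16,000.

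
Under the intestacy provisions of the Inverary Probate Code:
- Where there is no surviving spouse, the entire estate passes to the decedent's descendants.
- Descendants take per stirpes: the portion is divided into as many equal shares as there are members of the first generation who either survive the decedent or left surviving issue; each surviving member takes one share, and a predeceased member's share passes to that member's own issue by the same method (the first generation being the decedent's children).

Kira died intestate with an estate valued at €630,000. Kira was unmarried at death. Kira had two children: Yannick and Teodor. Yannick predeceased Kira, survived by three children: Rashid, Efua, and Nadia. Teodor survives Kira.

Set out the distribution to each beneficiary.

Rashid: €105,000; Efua: €105,000; Nadia: €105,000; Teodor: €315,000

The entire €630,000 passes to the descendants.
That amount (€630,000) is divided into 2 shares of €315,000: Teodor takes €315,000; Yannick's €315,000 share passes to Yannick's issue.
Yannick's share (€315,000) is divided into 3 shares of €105,000: Rashid, Efua, and Nadia each take €105,000.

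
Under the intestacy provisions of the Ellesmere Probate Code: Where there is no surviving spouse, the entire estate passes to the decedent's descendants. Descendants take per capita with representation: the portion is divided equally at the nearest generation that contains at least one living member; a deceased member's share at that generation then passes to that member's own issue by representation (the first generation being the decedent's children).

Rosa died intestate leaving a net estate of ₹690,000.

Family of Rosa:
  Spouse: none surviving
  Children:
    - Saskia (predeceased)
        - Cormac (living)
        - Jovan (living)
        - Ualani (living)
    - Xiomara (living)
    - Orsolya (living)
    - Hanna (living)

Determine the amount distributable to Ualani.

The entire ₹690,000 passes to the descendants.
That amount (₹690,000) is divided into 4 shares of ₹172,500: Xiomara, Orsolya, and Hanna each take ₹172,500; Saskia's ₹172,500 share passes to Saskia's issue.
Saskia's share (₹172,500) is divided into 3 shares of ₹57,500: Cormac, Jovan, and Ualani each take ₹57,500.

Ualani receives ₹57,500.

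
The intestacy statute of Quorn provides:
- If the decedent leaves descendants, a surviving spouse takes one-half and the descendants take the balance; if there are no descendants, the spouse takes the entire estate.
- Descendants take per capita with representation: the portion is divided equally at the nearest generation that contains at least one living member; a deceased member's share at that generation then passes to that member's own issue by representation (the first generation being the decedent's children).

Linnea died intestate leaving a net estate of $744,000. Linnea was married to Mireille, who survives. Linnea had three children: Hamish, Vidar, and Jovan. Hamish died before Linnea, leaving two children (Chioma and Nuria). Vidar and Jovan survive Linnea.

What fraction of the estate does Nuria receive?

Mireille takes one-half of $744,000 = $372,000. The remaining $372,000 passes to the descendants.
The descendants' portion ($372,000) is divided into 3 shares of $124,000: Vidar and Jovan each take $124,000; Hamish's $124,000 share passes to Hamish's issue.
Hamish's share ($124,000) is divided into 2 shares of $62,000: Chioma and Nuria each take $62,000.

Nuria receives 1/12 of the estate.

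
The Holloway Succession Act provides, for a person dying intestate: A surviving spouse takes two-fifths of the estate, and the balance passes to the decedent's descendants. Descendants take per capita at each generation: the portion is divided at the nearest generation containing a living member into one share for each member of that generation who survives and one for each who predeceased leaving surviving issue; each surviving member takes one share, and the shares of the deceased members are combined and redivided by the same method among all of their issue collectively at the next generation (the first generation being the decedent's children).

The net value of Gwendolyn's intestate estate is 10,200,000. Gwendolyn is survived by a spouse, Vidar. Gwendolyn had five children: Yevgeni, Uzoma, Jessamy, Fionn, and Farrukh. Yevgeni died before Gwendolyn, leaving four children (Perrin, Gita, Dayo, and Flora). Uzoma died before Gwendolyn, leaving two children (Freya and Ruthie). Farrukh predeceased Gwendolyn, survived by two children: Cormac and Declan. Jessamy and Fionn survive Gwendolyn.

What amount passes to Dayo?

Vidar takes two-fifths of 10,200,000 = 4,080,000. The remaining 6,120,000 passes to the descendants.
The descendants' portion (6,120,000) is divided at the children's generation into 5 shares of 1,224,000. Jessamy and Fionn each take 1,224,000. The 3 shares of the deceased (Yevgeni, Uzoma, and Farrukh) are combined into a pool of 3,672,000.
That pool (3,672,000) is divided at the grandchildren's generation equally among Perrin, Gita, Dayo, Flora, Freya, Ruthie, Cormac, and Declan: 459,000 each.

Dayo receives 459,000.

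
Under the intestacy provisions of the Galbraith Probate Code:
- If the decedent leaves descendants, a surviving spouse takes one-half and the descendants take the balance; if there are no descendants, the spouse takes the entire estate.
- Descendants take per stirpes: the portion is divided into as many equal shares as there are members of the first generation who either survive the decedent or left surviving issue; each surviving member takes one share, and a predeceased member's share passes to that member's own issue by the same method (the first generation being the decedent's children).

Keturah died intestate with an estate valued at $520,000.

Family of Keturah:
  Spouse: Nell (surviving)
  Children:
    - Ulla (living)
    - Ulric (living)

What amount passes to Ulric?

Nell takes one-half of $520,000 = $260,000. The remaining $260,000 passes to the descendants.
The descendants' portion ($260,000) is divided into 2 shares of $130,000: Ulla and Ulric each take $130,000.

Ulric receives $130,000.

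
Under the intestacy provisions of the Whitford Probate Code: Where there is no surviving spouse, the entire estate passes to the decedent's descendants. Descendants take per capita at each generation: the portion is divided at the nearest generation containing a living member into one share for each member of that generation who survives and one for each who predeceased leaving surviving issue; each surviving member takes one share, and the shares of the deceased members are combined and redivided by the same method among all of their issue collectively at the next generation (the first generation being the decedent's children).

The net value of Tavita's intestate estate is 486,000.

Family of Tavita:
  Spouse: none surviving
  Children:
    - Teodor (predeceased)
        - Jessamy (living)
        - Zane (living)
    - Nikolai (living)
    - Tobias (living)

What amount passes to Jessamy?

Jessamy receives 81,000.

The entire 486,000 passes to the descendants.
That amount (486,000) is divided at the children's generation into 3 shares of 162,000. Nikolai and Tobias each take 162,000. The remaining share for the deceased Teodor (162,000) is carried to the next generation.
That pool (162,000) is divided at the grandchildren's generation equally among Jessamy and Zane: 81,000 each.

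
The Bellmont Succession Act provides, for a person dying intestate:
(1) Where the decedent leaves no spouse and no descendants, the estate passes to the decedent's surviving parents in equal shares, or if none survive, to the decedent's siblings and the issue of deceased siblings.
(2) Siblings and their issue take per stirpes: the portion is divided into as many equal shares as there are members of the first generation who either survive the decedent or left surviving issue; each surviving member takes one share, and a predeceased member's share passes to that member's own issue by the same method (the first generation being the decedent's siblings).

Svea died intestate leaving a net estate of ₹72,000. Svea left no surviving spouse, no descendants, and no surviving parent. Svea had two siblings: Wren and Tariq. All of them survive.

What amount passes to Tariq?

Tariq receives ₹36,000.

The entire ₹72,000 passes to the siblings and their issue.
That amount (₹72,000) is divided into 2 shares of ₹36,000: Wren and Tariq each take ₹36,000.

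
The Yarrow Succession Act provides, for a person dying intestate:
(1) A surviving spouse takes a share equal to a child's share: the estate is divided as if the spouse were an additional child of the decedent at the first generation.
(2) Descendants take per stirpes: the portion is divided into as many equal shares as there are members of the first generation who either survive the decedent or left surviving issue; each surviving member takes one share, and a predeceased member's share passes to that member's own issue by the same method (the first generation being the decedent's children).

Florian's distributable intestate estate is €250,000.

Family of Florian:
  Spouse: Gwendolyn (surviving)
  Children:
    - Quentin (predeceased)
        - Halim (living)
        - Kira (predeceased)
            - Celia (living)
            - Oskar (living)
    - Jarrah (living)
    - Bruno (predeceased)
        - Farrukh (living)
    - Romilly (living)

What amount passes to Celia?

Celia receives €12,500.

The spouse counts as an additional share at the children's level, so there are 5 primary shares of €50,000. Gwendolyn takes one such share (€50,000).
The children's combined portion (€200,000) is divided into 4 shares of €50,000: Jarrah and Romilly each take €50,000; Quentin's €50,000 share passes to Quentin's issue; Bruno's €50,000 share passes to Bruno's issue.
Quentin's share (€50,000) is divided into 2 shares of €25,000: Halim takes €25,000; Kira's €25,000 share passes to Kira's issue.
Kira's share (€25,000) is divided into 2 shares of €12,500: Celia and Oskar each take €12,500.
Bruno's share (€50,000) passes entirely to Farrukh.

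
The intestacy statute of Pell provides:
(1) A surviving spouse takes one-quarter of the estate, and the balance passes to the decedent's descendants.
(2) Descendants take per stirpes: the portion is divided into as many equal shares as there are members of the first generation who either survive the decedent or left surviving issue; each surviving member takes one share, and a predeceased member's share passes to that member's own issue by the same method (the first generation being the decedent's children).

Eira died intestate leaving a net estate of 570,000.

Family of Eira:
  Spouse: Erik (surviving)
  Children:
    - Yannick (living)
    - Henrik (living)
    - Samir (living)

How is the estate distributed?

Erik: 142,500; Yannick: 142,500; Henrik: 142,500; Samir: 142,500

Erik takes one-quarter of 570,000 = 142,500. The remaining 427,500 passes to the descendants.
The descendants' portion (427,500) is divided into 3 shares of 142,500: Yannick, Henrik, and Samir each take 142,500.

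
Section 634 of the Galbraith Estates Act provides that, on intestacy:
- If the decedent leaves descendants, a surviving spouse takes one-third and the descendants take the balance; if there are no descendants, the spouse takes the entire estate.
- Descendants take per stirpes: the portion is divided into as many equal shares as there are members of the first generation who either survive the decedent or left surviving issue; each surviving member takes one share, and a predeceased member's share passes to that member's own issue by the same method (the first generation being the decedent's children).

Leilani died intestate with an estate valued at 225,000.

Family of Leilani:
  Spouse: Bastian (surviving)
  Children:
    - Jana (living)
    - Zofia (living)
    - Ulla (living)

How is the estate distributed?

Bastian: 75,000; Jana: 50,000; Zofia: 50,000; Ulla: 50,000

Bastian takes one-third of 225,000 = 75,000. The remaining 150,000 passes to the descendants.
The descendants' portion (150,000) is divided into 3 shares of 50,000: Jana, Zofia, and Ulla each take 50,000.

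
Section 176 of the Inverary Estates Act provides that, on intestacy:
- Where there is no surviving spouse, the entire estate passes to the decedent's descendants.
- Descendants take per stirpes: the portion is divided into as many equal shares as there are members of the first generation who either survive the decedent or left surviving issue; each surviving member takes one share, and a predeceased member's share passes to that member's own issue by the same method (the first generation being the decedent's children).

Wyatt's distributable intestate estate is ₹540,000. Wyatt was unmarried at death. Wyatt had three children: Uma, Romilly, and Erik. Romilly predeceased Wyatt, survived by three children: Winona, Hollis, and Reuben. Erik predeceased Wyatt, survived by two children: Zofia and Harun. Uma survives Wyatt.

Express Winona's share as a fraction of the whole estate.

Winona receives 1/9 of the estate.

The entire ₹540,000 passes to the descendants.
That amount (₹540,000) is divided into 3 shares of ₹180,000: Uma takes ₹180,000; Romilly's ₹180,000 share passes to Romilly's issue; Erik's ₹180,000 share passes to Erik's issue.
Romilly's share (₹180,000) is divided into 3 shares of ₹60,000: Winona, Hollis, and Reuben each take ₹60,000.
Erik's share (₹180,000) is divided into 2 shares of ₹90,000: Zofia and Harun each take ₹90,000.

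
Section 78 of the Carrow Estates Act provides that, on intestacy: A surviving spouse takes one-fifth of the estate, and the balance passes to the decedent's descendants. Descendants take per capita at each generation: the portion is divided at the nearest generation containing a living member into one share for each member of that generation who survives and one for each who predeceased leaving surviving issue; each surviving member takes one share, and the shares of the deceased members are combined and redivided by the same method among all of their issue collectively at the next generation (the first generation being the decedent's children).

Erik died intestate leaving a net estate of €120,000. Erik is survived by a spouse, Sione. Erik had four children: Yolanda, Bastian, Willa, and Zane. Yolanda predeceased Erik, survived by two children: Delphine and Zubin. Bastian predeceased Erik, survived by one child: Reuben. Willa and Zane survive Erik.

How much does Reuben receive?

Sione takes one-fifth of €120,000 = €24,000. The remaining €96,000 passes to the descendants.
The descendants' portion (€96,000) is divided at the children's generation into 4 shares of €24,000. Willa and Zane each take €24,000. The 2 shares of the deceased (Yolanda and Bastian) are combined into a pool of €48,000.
That pool (€48,000) is divided at the grandchildren's generation equally among Delphine, Zubin, and Reuben: €16,000 each.

Reuben receives €16,000.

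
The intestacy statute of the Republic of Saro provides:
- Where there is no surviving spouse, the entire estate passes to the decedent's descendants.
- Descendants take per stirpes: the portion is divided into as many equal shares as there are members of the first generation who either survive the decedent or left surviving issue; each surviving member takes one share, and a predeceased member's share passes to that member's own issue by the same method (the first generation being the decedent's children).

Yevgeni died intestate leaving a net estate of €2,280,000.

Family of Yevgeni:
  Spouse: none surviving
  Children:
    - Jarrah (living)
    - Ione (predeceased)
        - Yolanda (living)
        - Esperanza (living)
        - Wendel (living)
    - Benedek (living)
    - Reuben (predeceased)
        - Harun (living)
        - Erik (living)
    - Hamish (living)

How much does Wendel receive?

The entire €2,280,000 passes to the descendants.
That amount (€2,280,000) is divided into 5 shares of €456,000: Jarrah, Benedek, and Hamish each take €456,000; Ione's €456,000 share passes to Ione's issue; Reuben's €456,000 share passes to Reuben's issue.
Ione's share (€456,000) is divided into 3 shares of €152,000: Yolanda, Esperanza, and Wendel each take €152,000.
Reuben's share (€456,000) is divided into 2 shares of €228,000: Harun and Erik each take €228,000.

Wendel receives €152,000.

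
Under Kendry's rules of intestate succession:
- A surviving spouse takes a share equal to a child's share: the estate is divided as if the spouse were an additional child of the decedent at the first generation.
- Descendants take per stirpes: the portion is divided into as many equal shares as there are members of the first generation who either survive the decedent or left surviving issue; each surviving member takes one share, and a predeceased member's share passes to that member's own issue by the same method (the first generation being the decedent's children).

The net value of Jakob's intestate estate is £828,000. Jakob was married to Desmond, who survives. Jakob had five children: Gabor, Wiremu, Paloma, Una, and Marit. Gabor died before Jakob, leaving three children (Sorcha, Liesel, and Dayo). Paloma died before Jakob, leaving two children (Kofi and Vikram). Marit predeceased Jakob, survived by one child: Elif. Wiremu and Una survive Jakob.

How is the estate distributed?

The spouse counts as an additional share at the children's level, so there are 6 primary shares of £138,000. Desmond takes one such share (£138,000).
The children's combined portion (£690,000) is divided into 5 shares of £138,000: Wiremu and Una each take £138,000; Gabor's £138,000 share passes to Gabor's issue; Paloma's £138,000 share passes to Paloma's issue; Marit's £138,000 share passes to Marit's issue.
Gabor's share (£138,000) is divided into 3 shares of £46,000: Sorcha, Liesel, and Dayo each take £46,000.
Paloma's share (£138,000) is divided into 2 shares of £69,000: Kofi and Vikram each take £69,000.
Marit's share (£138,000) passes entirely to Elif.

Desmond: £138,000; Sorcha: £46,000; Liesel: £46,000; Dayo: £46,000; Wiremu: £138,000; Kofi: £69,000; Vikram: £69,000; Una: £138,000; Elif: £138,000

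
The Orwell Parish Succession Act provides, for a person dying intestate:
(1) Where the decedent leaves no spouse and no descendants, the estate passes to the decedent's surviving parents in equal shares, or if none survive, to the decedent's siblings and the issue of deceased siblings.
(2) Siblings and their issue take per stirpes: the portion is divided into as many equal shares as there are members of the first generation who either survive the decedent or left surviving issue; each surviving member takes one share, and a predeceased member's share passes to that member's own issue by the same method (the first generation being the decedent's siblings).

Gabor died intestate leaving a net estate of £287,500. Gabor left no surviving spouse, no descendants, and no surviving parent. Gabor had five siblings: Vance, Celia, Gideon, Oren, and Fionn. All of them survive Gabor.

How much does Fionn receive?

Fionn receives £57,500.

The entire £287,500 passes to the siblings and their issue.
That amount (£287,500) is divided into 5 shares of £57,500: Vance, Celia, Gideon, Oren, and Fionn each take £57,500.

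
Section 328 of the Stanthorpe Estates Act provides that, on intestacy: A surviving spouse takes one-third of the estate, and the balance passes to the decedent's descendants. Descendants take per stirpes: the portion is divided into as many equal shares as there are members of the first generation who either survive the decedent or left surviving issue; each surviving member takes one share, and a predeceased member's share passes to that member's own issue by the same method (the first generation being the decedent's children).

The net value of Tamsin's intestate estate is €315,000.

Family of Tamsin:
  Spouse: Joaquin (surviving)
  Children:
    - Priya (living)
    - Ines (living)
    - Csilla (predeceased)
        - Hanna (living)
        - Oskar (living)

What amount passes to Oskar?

Oskar receives €35,000.

Joaquin takes one-third of €315,000 = €105,000. The remaining €210,000 passes to the descendants.
The descendants' portion (€210,000) is divided into 3 shares of €70,000: Priya and Ines each take €70,000; Csilla's €70,000 share passes to Csilla's issue.
Csilla's share (€70,000) is divided into 2 shares of €35,000: Hanna and Oskar each take €35,000.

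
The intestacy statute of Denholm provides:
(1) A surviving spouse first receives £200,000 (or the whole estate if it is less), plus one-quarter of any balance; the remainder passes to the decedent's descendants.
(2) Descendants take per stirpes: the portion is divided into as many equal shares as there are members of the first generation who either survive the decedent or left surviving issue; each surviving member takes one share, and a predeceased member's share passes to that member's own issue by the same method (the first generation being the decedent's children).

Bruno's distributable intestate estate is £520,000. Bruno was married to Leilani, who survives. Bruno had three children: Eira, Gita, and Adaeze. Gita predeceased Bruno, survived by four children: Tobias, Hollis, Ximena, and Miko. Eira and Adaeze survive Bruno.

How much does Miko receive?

Leilani first takes £200,000, leaving a balance of £320,000. Leilani then takes one-quarter of the balance (£80,000), for a total of £280,000. The remaining £240,000 passes to the descendants.
The descendants' portion (£240,000) is divided into 3 shares of £80,000: Eira and Adaeze each take £80,000; Gita's £80,000 share passes to Gita's issue.
Gita's share (£80,000) is divided into 4 shares of £20,000: Tobias, Hollis, Ximena, and Miko each take £20,000.

Miko receives £20,000.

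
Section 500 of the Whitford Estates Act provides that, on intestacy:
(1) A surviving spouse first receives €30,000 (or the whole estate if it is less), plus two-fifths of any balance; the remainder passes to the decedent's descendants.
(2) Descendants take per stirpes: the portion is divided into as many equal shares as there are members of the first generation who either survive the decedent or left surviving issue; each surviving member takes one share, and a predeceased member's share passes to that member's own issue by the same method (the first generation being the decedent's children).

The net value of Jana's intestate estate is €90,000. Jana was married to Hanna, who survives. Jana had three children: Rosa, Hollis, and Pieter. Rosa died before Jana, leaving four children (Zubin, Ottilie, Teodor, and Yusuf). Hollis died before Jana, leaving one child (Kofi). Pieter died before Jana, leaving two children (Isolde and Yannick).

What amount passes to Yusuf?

Yusuf receives €3,000.

Hanna first takes €30,000, leaving a balance of €60,000. Hanna then takes two-fifths of the balance (€24,000), for a total of €54,000. The remaining €36,000 passes to the descendants.
The descendants' portion (€36,000) is divided into 3 shares of €12,000: Rosa's €12,000 share passes to Rosa's issue; Hollis's €12,000 share passes to Hollis's issue; Pieter's €12,000 share passes to Pieter's issue.
Rosa's share (€12,000) is divided into 4 shares of €3,000: Zubin, Ottilie, Teodor, and Yusuf each take €3,000.
Hollis's share (€12,000) passes entirely to Kofi.
Pieter's share (€12,000) is divided into 2 shares of €6,000: Isolde and Yannick each take €6,000.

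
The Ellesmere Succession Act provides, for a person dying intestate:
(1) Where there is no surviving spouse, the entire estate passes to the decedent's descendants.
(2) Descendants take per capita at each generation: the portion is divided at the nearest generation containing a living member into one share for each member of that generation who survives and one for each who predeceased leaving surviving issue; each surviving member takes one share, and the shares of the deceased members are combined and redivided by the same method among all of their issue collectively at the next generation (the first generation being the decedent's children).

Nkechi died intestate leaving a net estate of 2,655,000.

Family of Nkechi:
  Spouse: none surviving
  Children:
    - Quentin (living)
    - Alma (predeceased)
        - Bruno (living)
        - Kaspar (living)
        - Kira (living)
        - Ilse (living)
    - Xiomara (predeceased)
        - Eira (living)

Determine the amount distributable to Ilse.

The entire 2,655,000 passes to the descendants.
That amount (2,655,000) is divided at the children's generation into 3 shares of 885,000. Quentin takes 885,000. The 2 shares of the deceased (Alma and Xiomara) are combined into a pool of 1,770,000.
That pool (1,770,000) is divided at the grandchildren's generation equally among Bruno, Kaspar, Kira, Ilse, and Eira: 354,000 each.

Ilse receives 354,000.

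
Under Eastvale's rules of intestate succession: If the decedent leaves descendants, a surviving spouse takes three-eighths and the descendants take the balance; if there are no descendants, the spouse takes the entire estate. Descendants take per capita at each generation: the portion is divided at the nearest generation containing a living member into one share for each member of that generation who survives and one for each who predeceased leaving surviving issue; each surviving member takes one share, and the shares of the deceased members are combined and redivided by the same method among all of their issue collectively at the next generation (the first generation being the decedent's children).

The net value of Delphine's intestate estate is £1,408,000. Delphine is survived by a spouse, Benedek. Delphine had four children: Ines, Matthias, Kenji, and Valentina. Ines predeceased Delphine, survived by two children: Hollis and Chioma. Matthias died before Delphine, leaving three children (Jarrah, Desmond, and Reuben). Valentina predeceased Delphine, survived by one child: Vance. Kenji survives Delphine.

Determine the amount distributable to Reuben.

Reuben receives £110,000.

Benedek takes three-eighths of £1,408,000 = £528,000. The remaining £880,000 passes to the descendants.
The descendants' portion (£880,000) is divided at the children's generation into 4 shares of £220,000. Kenji takes £220,000. The 3 shares of the deceased (Ines, Matthias, and Valentina) are combined into a pool of £660,000.
That pool (£660,000) is divided at the grandchildren's generation equally among Hollis, Chioma, Jarrah, Desmond, Reuben, and Vance: £110,000 each.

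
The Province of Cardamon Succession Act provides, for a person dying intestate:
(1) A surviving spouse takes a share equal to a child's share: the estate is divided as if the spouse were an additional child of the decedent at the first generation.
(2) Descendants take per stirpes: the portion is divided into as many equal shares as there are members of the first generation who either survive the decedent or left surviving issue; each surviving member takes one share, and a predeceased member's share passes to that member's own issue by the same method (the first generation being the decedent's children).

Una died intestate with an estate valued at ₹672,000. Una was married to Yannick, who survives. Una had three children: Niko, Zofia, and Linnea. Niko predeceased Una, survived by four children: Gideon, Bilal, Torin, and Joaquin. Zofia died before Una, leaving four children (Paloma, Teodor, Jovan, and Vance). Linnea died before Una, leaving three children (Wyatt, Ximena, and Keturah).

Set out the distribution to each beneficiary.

The spouse counts as an additional share at the children's level, so there are 4 primary shares of ₹168,000. Yannick takes one such share (₹168,000).
The children's combined portion (₹504,000) is divided into 3 shares of ₹168,000: Niko's ₹168,000 share passes to Niko's issue; Zofia's ₹168,000 share passes to Zofia's issue; Linnea's ₹168,000 share passes to Linnea's issue.
Niko's share (₹168,000) is divided into 4 shares of ₹42,000: Gideon, Bilal, Torin, and Joaquin each take ₹42,000.
Zofia's share (₹168,000) is divided into 4 shares of ₹42,000: Paloma, Teodor, Jovan, and Vance each take ₹42,000.
Linnea's share (₹168,000) is divided into 3 shares of ₹56,000: Wyatt, Ximena, and Keturah each take ₹56,000.

Yannick: ₹168,000; Gideon: ₹42,000; Bilal: ₹42,000; Torin: ₹42,000; Joaquin: ₹42,000; Paloma: ₹42,000; Teodor: ₹42,000; Jovan: ₹42,000; Vance: ₹42,000; Wyatt: ₹56,000; Ximena: ₹56,000; Keturah: ₹56,000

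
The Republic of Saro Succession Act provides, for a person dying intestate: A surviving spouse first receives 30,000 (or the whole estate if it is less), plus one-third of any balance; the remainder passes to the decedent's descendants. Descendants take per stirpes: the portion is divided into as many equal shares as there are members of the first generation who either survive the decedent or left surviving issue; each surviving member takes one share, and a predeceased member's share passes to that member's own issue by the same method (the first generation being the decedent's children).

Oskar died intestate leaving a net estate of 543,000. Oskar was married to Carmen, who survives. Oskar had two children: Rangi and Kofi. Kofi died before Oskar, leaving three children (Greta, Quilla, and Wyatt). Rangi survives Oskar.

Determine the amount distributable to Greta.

Greta receives 57,000.

Carmen first takes 30,000, leaving a balance of 513,000. Carmen then takes one-third of the balance (171,000), for a total of 201,000. The remaining 342,000 passes to the descendants.
The descendants' portion (342,000) is divided into 2 shares of 171,000: Rangi takes 171,000; Kofi's 171,000 share passes to Kofi's issue.
Kofi's share (171,000) is divided into 3 shares of 57,000: Greta, Quilla, and Wyatt each take 57,000.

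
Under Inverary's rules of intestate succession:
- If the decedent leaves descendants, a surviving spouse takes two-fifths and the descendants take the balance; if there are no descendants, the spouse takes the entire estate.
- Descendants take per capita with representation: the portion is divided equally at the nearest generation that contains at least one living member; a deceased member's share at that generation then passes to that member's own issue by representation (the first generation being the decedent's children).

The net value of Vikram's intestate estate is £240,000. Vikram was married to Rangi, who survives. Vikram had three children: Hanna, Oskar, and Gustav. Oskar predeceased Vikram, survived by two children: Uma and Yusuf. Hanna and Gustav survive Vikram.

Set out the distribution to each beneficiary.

Rangi takes two-fifths of £240,000 = £96,000. The remaining £144,000 passes to the descendants.
The descendants' portion (£144,000) is divided into 3 shares of £48,000: Hanna and Gustav each take £48,000; Oskar's £48,000 share passes to Oskar's issue.
Oskar's share (£48,000) is divided into 2 shares of £24,000: Uma and Yusuf each take £24,000.

Rangi: £96,000; Hanna: £48,000; Uma: £24,000; Yusuf: £24,000; Gustav: £48,000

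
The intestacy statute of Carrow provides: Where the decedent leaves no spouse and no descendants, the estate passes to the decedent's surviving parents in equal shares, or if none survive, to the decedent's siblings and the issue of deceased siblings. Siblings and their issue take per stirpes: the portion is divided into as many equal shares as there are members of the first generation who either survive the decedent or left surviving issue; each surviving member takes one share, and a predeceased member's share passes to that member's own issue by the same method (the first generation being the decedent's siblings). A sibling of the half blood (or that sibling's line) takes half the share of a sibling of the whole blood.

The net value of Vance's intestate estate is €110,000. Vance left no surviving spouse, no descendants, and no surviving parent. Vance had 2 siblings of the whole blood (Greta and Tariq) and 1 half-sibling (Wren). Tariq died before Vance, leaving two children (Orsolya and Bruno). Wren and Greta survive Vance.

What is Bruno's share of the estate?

The entire €110,000 passes to the siblings and their issue.
Counting each half-blood sibling's line as half a unit, there are 5/2 units in €110,000, so one unit is €44,000. Whole-blood lines (Greta and Tariq) take €44,000 each; half-blood lines (Wren) take €22,000 each.
Tariq's share (€44,000) is divided into 2 shares of €22,000: Orsolya and Bruno each take €22,000.

Bruno receives €22,000.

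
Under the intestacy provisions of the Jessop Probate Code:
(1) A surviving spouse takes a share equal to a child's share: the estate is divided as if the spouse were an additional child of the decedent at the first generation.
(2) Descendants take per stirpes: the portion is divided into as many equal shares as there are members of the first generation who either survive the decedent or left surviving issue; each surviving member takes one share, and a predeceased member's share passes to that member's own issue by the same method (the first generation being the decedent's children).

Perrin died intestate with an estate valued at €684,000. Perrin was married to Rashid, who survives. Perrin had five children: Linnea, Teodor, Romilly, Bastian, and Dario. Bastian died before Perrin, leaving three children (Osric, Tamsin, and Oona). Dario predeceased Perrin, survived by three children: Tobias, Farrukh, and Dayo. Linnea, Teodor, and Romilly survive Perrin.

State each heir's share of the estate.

The spouse counts as an additional share at the children's level, so there are 6 primary shares of €114,000. Rashid takes one such share (€114,000).
The children's combined portion (€570,000) is divided into 5 shares of €114,000: Linnea, Teodor, and Romilly each take €114,000; Bastian's €114,000 share passes to Bastian's issue; Dario's €114,000 share passes to Dario's issue.
Bastian's share (€114,000) is divided into 3 shares of €38,000: Osric, Tamsin, and Oona each take €38,000.
Dario's share (€114,000) is divided into 3 shares of €38,000: Tobias, Farrukh, and Dayo each take €38,000.

Rashid: €114,000; Linnea: €114,000; Teodor: €114,000; Romilly: €114,000; Osric: €38,000; Tamsin: €38,000; Oona: €38,000; Tobias: €38,000; Farrukh: €38,000; Dayo: €38,000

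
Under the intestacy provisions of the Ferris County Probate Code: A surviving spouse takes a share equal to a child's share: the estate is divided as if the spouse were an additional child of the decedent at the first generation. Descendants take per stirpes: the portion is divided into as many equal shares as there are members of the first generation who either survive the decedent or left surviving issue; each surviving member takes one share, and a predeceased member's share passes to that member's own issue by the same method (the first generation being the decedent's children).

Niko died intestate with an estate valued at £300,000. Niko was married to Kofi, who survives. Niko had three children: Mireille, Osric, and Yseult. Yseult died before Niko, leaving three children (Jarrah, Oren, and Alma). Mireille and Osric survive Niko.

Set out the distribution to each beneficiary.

Kofi: £75,000; Mireille: £75,000; Osric: £75,000; Jarrah: £25,000; Oren: £25,000; Alma: £25,000

The spouse counts as an additional share at the children's level, so there are 4 primary shares of £75,000. Kofi takes one such share (£75,000).
The children's combined portion (£225,000) is divided into 3 shares of £75,000: Mireille and Osric each take £75,000; Yseult's £75,000 share passes to Yseult's issue.
Yseult's share (£75,000) is divided into 3 shares of £25,000: Jarrah, Oren, and Alma each take £25,000.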